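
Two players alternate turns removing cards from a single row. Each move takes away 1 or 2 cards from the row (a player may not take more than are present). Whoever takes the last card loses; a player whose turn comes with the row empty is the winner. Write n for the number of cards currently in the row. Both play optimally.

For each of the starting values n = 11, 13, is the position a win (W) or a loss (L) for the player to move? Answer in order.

Classify positions by backward induction: terminal positions (no move available) are W. From any other position, the mover wins iff some move reaches an L.
n=0: no move; the opponent has just taken the last card and therefore loses → W
n=1: L (sole option 0(W) is W)
n=2: W (go to 1, an L position)
n=3: W (go to 1, an L position)
n=4: L (options 3(W), 2(W) are all W)
n=5: W (go to 4, an L position)
n=6: W (go to 4, an L position)
n=7: L (options 6(W), 5(W) are all W)
n=8: W (go to 7, an L position)
n=9: W (go to 7, an L position)
n=10: L (options 9(W), 8(W) are all W)
n=11: W (go to 10, an L position)
n=12: W (go to 10, an L position)
n=13: L (options 12(W), 11(W) are all W)

11: W, 13: L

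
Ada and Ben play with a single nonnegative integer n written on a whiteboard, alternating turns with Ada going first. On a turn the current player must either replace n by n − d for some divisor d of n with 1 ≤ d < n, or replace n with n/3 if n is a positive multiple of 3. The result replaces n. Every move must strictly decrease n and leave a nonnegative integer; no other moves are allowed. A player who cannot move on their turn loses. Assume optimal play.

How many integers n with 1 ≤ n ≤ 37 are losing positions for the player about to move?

14

Positions with no move are L. A position that does have a move is losing for the player to move precisely when every available move leads to a winning position for the opponent. Fill in the labels:
n=0: no move → L
n=1: no move → L
n=2: W (go to 1, an L position)
n=3: W (go to 1, an L position)
n=4: L (options 2(W), 3(W) are all W)
n=5: W (go to 4, an L position)
n=6: W (go to 4, an L position)
n=7: L (sole option 6(W) is W)
n=8: W (go to 4, an L position)
n=9: L (options 3(W), 6(W), 8(W) are all W)
n=10: W (go to 9, an L position)
n=11: L (sole option 10(W) is W)
n=12: W (go to 4, an L position)
n=13: L (sole option 12(W) is W)
n=14: W (go to 7, an L position)
n=15: L (options 5(W), 10(W), 12(W), 14(W) are all W)
n=16: W (go to 15, an L position)
n=17: L (sole option 16(W) is W)
n=18: W (go to 9, an L position)
n=19: L (sole option 18(W) is W)
n=20: W (go to 15, an L position)
n=21: W (go to 7, an L position)
n=22: W (go to 11, an L position)
n=23: L (sole option 22(W) is W)
n=24: W (go to 23, an L position)
n=25: L (options 20(W), 24(W) are all W)
n=26: W (go to 13, an L position)
n=27: W (go to 9, an L position)
n=28: L (options 14(W), 21(W), 24(W), 26(W), 27(W) are all W)
n=29: W (go to 28, an L position)
n=30: W (go to 15, an L position)
n=31: L (sole option 30(W) is W)
n=32: W (go to 28, an L position)
n=33: W (go to 11, an L position)
n=34: W (go to 17, an L position)
n=35: W (go to 28, an L position)
n=36: L (options 12(W), 18(W), 24(W), 27(W), 30(W), 32(W), 33(W), 34(W), 35(W) are all W)
n=37: W (go to 36, an L position)
L entries with 1 ≤ n ≤ 37 (n=0 is outside the asked range and is not counted): n = 1, 4, 7, 9, 11, 13, 15, 17, 19, 23, 25, 28, 31, 36; that makes 14.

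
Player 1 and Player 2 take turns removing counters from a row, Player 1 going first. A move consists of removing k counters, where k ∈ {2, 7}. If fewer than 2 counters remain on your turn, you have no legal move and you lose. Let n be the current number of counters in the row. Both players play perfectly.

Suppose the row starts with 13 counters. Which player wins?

Player 2 wins.

Work bottom-up. With no move the player to move loses. Otherwise the position is W if at least one move leads to an L position for the opponent, and L if every move leads to a W.
n=0: no move → L
n=1: no move → L
n=2: →0(L), so W
n=3: →1(L), so W
n=4: →2(W) only, which is W, so L
n=5: →3(W) only, which is W, so L
n=6: →4(L), so W
n=7: →5(L), so W
n=8: →1(L), so W
n=9: →7(W), 2(W) — all W, so L
n=10: →8(W), 3(W) — all W, so L
n=11: →9(L), so W
n=12: →10(L), so W
n=13: →11(W), 6(W) — all W, so L
The starting position 13 is L: whatever Player 1 does, the opponent receives a W position.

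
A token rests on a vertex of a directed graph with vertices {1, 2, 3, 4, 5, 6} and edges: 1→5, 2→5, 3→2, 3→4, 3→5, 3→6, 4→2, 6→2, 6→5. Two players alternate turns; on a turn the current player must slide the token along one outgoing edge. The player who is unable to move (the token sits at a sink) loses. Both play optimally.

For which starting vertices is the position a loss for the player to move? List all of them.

Work bottom-up. With no move the player to move loses. Otherwise the position is W if at least one move leads to an L position for the opponent, and L if every move leads to a W.
Every edge goes from a vertex to one that appears earlier in the order 5, 2, 6, 4, 3, 1, so processing vertices in that order labels each vertex after all of its successors.
5: no outgoing edge → L
2: W (go to 5, an L position)
6: W (go to 5, an L position)
4: L (sole option 2(W) is W)
3: W (go to 4, an L position)
1: W (go to 5, an L position)
The losing starting vertices are exactly the entries labelled L in this table (2 of them).

4, 5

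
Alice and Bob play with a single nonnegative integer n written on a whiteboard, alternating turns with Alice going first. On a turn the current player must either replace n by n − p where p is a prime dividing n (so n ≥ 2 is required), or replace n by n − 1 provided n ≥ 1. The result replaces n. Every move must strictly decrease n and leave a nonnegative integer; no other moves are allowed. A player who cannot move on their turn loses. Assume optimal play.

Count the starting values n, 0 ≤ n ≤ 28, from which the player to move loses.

8

Label each position W (a win for the player to move) or L (a loss). A position with no legal move is L; any other position is W exactly when some move reaches an L, and L when every move reaches a W.
n=0: no move → L
n=1: →0(L), so W
n=2: →0(L), so W
n=3: →0(L), so W
n=4: →2(W), 3(W) — all W, so L
n=5: →0(L), so W
n=6: →4(L), so W
n=7: →0(L), so W
n=8: →6(W), 7(W) — all W, so L
n=9: →8(L), so W
n=10: →8(L), so W
n=11: →0(L), so W
n=12: →9(W), 10(W), 11(W) — all W, so L
n=13: →0(L), so W
n=14: →12(L), so W
n=15: →12(L), so W
n=16: →14(W), 15(W) — all W, so L
n=17: →0(L), so W
n=18: →16(L), so W
n=19: →0(L), so W
n=20: →15(W), 18(W), 19(W) — all W, so L
n=21: →20(L), so W
n=22: →20(L), so W
n=23: →0(L), so W
n=24: →21(W), 22(W), 23(W) — all W, so L
n=25: →20(L), so W
n=26: →24(L), so W
n=27: →24(L), so W
n=28: →21(W), 26(W), 27(W) — all W, so L
L entries with 0 ≤ n ≤ 28: n = 0, 4, 8, 12, 16, 20, 24, 28; that makes 8.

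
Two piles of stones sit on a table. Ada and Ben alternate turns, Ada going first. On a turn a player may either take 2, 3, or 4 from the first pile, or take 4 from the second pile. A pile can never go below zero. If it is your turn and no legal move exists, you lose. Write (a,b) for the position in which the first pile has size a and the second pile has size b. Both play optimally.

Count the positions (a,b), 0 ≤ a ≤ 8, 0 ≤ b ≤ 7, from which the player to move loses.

28

Positions with no move are L. A position that does have a move is losing for the player to move precisely when every available move leads to a winning position for the opponent. Fill in the labels:
Every move lowers a or b (never raises either), so fill the grid row by row in increasing a, and left to right within a row: each cell's successors are then already labelled.
      b=0  b=1  b=2  b=3  b=4  b=5  b=6  b=7
a=0:    L    L    L    L    W    W    W    W
a=1:    L    L    L    L    W    W    W    W
a=2:    W    W    W    W    L    L    L    L
a=3:    W    W    W    W    L    L    L    L
a=4:    W    W    W    W    W    W    W    W
a=5:    W    W    W    W    W    W    W    W
a=6:    L    L    L    L    W    W    W    W
a=7:    L    L    L    L    W    W    W    W
a=8:    W    W    W    W    L    L    L    L
Cells with no legal move (terminal, hence L): (0,0), (0,1), (0,2), (0,3), (1,0), (1,1), (1,2), (1,3).
The remaining L cells, each justified by listing all of its moves:
(2,4): moves to (0,4)(W), (2,0)(W); every one is W ⇒ L
(2,5): moves to (0,5)(W), (2,1)(W); every one is W ⇒ L
(2,6): moves to (0,6)(W), (2,2)(W); every one is W ⇒ L
(2,7): moves to (0,7)(W), (2,3)(W); every one is W ⇒ L
(3,4): moves to (1,4)(W), (0,4)(W), (3,0)(W); every one is W ⇒ L
(3,5): moves to (1,5)(W), (0,5)(W), (3,1)(W); every one is W ⇒ L
(3,6): moves to (1,6)(W), (0,6)(W), (3,2)(W); every one is W ⇒ L
(3,7): moves to (1,7)(W), (0,7)(W), (3,3)(W); every one is W ⇒ L
(6,0): moves to (4,0)(W), (3,0)(W), (2,0)(W); every one is W ⇒ L
(6,1): moves to (4,1)(W), (3,1)(W), (2,1)(W); every one is W ⇒ L
(6,2): moves to (4,2)(W), (3,2)(W), (2,2)(W); every one is W ⇒ L
(6,3): moves to (4,3)(W), (3,3)(W), (2,3)(W); every one is W ⇒ L
(7,0): moves to (5,0)(W), (4,0)(W), (3,0)(W); every one is W ⇒ L
(7,1): moves to (5,1)(W), (4,1)(W), (3,1)(W); every one is W ⇒ L
(7,2): moves to (5,2)(W), (4,2)(W), (3,2)(W); every one is W ⇒ L
(7,3): moves to (5,3)(W), (4,3)(W), (3,3)(W); every one is W ⇒ L
(8,4): moves to (6,4)(W), (5,4)(W), (4,4)(W), (8,0)(W); every one is W ⇒ L
(8,5): moves to (6,5)(W), (5,5)(W), (4,5)(W), (8,1)(W); every one is W ⇒ L
(8,6): moves to (6,6)(W), (5,6)(W), (4,6)(W), (8,2)(W); every one is W ⇒ L
(8,7): moves to (6,7)(W), (5,7)(W), (4,7)(W), (8,3)(W); every one is W ⇒ L
Every other cell has at least one move into one of the L cells above, so it is W.
L cells per row: a=0: 4, a=1: 4, a=2: 4, a=3: 4, a=4: 0, a=5: 0, a=6: 4, a=7: 4, a=8: 4; total 28.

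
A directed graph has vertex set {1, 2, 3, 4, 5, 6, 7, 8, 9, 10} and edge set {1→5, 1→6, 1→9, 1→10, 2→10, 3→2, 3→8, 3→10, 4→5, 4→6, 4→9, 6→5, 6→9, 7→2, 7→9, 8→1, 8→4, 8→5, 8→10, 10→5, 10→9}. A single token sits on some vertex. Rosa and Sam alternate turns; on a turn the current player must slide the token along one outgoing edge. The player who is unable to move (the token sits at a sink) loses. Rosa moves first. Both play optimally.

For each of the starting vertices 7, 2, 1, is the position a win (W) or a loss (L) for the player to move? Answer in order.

7: W, 2: L, 1: W

Positions with no move are L. A position that does have a move is losing for the player to move precisely when every available move leads to a winning position for the opponent. Fill in the labels:
Every edge goes from a vertex to one that appears earlier in the order 9, 5, 6, 4, 10, 1, 8, 2, 3, 7, so processing vertices in that order labels each vertex after all of its successors.
9: no outgoing edge → L
5: no outgoing edge → L
6: reaches L-position 5 → W
4: reaches L-position 5 → W
10: reaches L-position 5 → W
1: reaches L-position 5 → W
8: reaches L-position 5 → W
2: only reaches 10(W), which is W → L
3: reaches L-position 2 → W
7: reaches L-position 2 → W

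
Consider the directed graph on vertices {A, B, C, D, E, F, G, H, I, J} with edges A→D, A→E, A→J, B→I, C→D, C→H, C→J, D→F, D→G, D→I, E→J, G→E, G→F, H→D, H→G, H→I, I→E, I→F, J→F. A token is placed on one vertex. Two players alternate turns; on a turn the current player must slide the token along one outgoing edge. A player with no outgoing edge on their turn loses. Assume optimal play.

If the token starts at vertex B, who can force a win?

Label each position W (a win for the player to move) or L (a loss). A position with no legal move is L; any other position is W exactly when some move reaches an L, and L when every move reaches a W.
Every edge goes from a vertex to one that appears earlier in the order F, J, E, I, G, D, H, A, B, C, so processing vertices in that order labels each vertex after all of its successors.
F: no outgoing edge → L
J: W (go to F, an L position)
E: L (sole option J(W) is W)
I: W (go to E, an L position)
G: W (go to E, an L position)
D: W (go to F, an L position)
H: L (options D(W), G(W), I(W) are all W)
A: W (go to E, an L position)
B: L (sole option I(W) is W)
C: W (go to H, an L position)
The starting position B is L: whatever the player to move does, the opponent receives a W position.

The second player wins.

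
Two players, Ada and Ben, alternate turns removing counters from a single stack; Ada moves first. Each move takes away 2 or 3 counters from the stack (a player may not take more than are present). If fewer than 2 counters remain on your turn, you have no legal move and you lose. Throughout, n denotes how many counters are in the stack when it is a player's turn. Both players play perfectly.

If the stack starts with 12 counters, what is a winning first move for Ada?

Work bottom-up. With no move the player to move loses. Otherwise the position is W if at least one move leads to an L position for the opponent, and L if every move leads to a W.
n=0: no move → L
n=1: no move → L
n=2: W (go to 0, an L position)
n=3: W (go to 1, an L position)
n=4: W (go to 1, an L position)
n=5: L (options 3(W), 2(W) are all W)
n=6: L (options 4(W), 3(W) are all W)
n=7: W (go to 5, an L position)
n=8: W (go to 6, an L position)
n=9: W (go to 6, an L position)
n=10: L (options 8(W), 7(W) are all W)
n=11: L (options 9(W), 8(W) are all W)
n=12: W (go to 10, an L position)
From 12, the L positions reachable in one move are: 10.

Remove 2, leaving 10.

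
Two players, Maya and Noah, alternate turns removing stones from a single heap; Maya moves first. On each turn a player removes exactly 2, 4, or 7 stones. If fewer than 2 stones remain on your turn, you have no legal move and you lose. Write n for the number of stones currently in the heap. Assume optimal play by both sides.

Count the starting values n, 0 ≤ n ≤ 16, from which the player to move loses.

Label each position W (a win for the player to move) or L (a loss). A position with no legal move is L; any other position is W exactly when some move reaches an L, and L when every move reaches a W.
n=0: no move → L
n=1: no move → L
n=2: W (go to 0, an L position)
n=3: W (go to 1, an L position)
n=4: W (go to 0, an L position)
n=5: W (go to 1, an L position)
n=6: L (options 4(W), 2(W) are all W)
n=7: W (go to 0, an L position)
n=8: W (go to 6, an L position)
n=9: L (options 7(W), 5(W), 2(W) are all W)
n=10: W (go to 6, an L position)
n=11: W (go to 9, an L position)
n=12: L (options 10(W), 8(W), 5(W) are all W)
n=13: W (go to 9, an L position)
n=14: W (go to 12, an L position)
n=15: L (options 13(W), 11(W), 8(W) are all W)
n=16: W (go to 12, an L position)
L entries with 0 ≤ n ≤ 16: n = 0, 1, 6, 9, 12, 15; that makes 6.

6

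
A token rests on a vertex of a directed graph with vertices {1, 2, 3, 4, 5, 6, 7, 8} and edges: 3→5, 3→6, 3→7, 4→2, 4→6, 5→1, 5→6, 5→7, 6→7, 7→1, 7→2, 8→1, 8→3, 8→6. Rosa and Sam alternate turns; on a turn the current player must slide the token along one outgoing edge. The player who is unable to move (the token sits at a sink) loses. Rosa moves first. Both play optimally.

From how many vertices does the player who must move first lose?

Label each position W (a win for the player to move) or L (a loss). A position with no legal move is L; any other position is W exactly when some move reaches an L, and L when every move reaches a W.
Every edge goes from a vertex to one that appears earlier in the order 2, 1, 7, 6, 5, 4, 3, 8, so processing vertices in that order labels each vertex after all of its successors.
2: no outgoing edge → L
1: no outgoing edge → L
7: reaches L-position 1 → W
6: only reaches 7(W), which is W → L
5: reaches L-position 6 → W
4: reaches L-position 6 → W
3: reaches L-position 6 → W
8: reaches L-position 6 → W
The L vertices are 1, 2, 6; that is 3 in all.

3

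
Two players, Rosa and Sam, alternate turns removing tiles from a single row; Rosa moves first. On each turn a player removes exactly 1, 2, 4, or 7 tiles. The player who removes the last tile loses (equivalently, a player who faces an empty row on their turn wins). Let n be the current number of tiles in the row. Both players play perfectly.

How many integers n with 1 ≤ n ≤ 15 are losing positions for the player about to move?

5

Build the W/L table. Terminal = W. A non-terminal position is W if it has a move to some L; otherwise it is L.
n=0: no move; the opponent has just taken the last tile and therefore loses → W
n=1: →0(W) only, which is W, so L
n=2: →1(L), so W
n=3: →1(L), so W
n=4: →3(W), 2(W), 0(W) — all W, so L
n=5: →4(L), so W
n=6: →4(L), so W
n=7: →6(W), 5(W), 3(W), 0(W) — all W, so L
n=8: →7(L), so W
n=9: →7(L), so W
n=10: →9(W), 8(W), 6(W), 3(W) — all W, so L
n=11: →10(L), so W
n=12: →10(L), so W
n=13: →12(W), 11(W), 9(W), 6(W) — all W, so L
n=14: →13(L), so W
n=15: →13(L), so W
L entries with 1 ≤ n ≤ 15 (the range starts at n=1): n = 1, 4, 7, 10, 13; that makes 5.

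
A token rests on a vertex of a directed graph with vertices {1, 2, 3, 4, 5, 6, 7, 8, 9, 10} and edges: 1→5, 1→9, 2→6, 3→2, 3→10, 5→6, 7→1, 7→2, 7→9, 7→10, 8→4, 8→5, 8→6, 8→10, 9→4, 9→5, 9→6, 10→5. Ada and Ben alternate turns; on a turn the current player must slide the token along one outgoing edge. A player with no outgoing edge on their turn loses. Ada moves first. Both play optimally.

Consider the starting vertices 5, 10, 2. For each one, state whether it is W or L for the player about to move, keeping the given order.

Compute win/loss labels from the base case upward. A position with no move is L. Any other position is W if it can reach an L in one move, else L.
Every edge goes from a vertex to one that appears earlier in the order 6, 4, 5, 9, 10, 8, 1, 2, 7, 3, so processing vertices in that order labels each vertex after all of its successors.
6: no outgoing edge → L
4: no outgoing edge → L
5: →6(L), so W
9: →4(L), so W
10: →5(W) only, which is W, so L
8: →10(L), so W
1: →9(W), 5(W) — all W, so L
2: →6(L), so W
7: →1(L), so W
3: →10(L), so W

5: W, 10: L, 2: W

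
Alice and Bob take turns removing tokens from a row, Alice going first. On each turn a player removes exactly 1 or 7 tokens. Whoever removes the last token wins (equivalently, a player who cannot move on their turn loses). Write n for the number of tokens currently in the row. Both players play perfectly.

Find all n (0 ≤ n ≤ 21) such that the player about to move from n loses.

Build the W/L table. Terminal = L. A non-terminal position is W if it has a move to some L; otherwise it is L.
n=0: no move → L
n=1: →0(L), so W
n=2: →1(W) only, which is W, so L
n=3: →2(L), so W
n=4: →3(W) only, which is W, so L
n=5: →4(L), so W
n=6: →5(W) only, which is W, so L
n=7: →6(L), so W
n=8: →7(W), 1(W) — all W, so L
n=9: →8(L), so W
n=10: →9(W), 3(W) — all W, so L
n=11: →10(L), so W
n=12: →11(W), 5(W) — all W, so L
n=13: →12(L), so W
n=14: →13(W), 7(W) — all W, so L
n=15: →14(L), so W
n=16: →15(W), 9(W) — all W, so L
n=17: →16(L), so W
n=18: →17(W), 11(W) — all W, so L
n=19: →18(L), so W
n=20: →19(W), 13(W) — all W, so L
n=21: →20(L), so W
The losing starting values of n are exactly the entries labelled L in this table (11 of them).

0, 2, 4, 6, 8, 10, 12, 14, 16, 18, 20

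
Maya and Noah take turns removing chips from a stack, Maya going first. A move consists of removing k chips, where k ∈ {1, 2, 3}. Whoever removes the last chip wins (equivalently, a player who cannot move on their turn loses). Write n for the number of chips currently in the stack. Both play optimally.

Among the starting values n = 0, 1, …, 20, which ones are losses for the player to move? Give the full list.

Positions with no move are L. A position that does have a move is losing for the player to move precisely when every available move leads to a winning position for the opponent. Fill in the labels:
n=0: no move → L
n=1: can move to 0, which is L ⇒ W
n=2: can move to 0, which is L ⇒ W
n=3: can move to 0, which is L ⇒ W
n=4: moves to 3(W), 2(W), 1(W); every one is W ⇒ L
n=5: can move to 4, which is L ⇒ W
n=6: can move to 4, which is L ⇒ W
n=7: can move to 4, which is L ⇒ W
n=8: moves to 7(W), 6(W), 5(W); every one is W ⇒ L
n=9: can move to 8, which is L ⇒ W
n=10: can move to 8, which is L ⇒ W
n=11: can move to 8, which is L ⇒ W
n=12: moves to 11(W), 10(W), 9(W); every one is W ⇒ L
n=13: can move to 12, which is L ⇒ W
n=14: can move to 12, which is L ⇒ W
n=15: can move to 12, which is L ⇒ W
n=16: moves to 15(W), 14(W), 13(W); every one is W ⇒ L
n=17: can move to 16, which is L ⇒ W
n=18: can move to 16, which is L ⇒ W
n=19: can move to 16, which is L ⇒ W
n=20: moves to 19(W), 18(W), 17(W); every one is W ⇒ L
Reading off the rows marked L gives the requested list; there are 6 such values of n.

0, 4, 8, 12, 16, 20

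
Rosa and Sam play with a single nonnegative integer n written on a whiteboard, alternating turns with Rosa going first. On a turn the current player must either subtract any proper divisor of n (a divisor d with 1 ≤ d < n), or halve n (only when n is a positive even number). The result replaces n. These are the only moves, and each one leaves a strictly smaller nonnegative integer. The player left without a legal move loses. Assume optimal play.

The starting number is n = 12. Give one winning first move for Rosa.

Move to 9.

Build the W/L table. Terminal = L. A non-terminal position is W if it has a move to some L; otherwise it is L.
n=0: no move → L
n=1: no move → L
n=2: →1(L), so W
n=3: →2(W) only, which is W, so L
n=4: →3(L), so W
n=5: →4(W) only, which is W, so L
n=6: →3(L), so W
n=7: →6(W) only, which is W, so L
n=8: →7(L), so W
n=9: →6(W), 8(W) — all W, so L
n=10: →5(L), so W
n=11: →10(W) only, which is W, so L
n=12: →9(L), so W
From 12, the L positions reachable in one move are: 9, 11. Any move reaching one of these is winning.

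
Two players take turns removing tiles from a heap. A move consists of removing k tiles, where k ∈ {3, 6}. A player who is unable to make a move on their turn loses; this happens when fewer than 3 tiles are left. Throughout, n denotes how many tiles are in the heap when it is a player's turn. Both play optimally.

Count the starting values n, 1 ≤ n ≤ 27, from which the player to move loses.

9

Positions with no move are L. A position that does have a move is losing for the player to move precisely when every available move leads to a winning position for the opponent. Fill in the labels:
n=0: no move → L
n=1: no move → L
n=2: no move → L
n=3: →0(L), so W
n=4: →1(L), so W
n=5: →2(L), so W
n=6: →0(L), so W
n=7: →1(L), so W
n=8: →2(L), so W
n=9: →6(W), 3(W) — all W, so L
n=10: →7(W), 4(W) — all W, so L
n=11: →8(W), 5(W) — all W, so L
n=12: →9(L), so W
n=13: →10(L), so W
n=14: →11(L), so W
n=15: →9(L), so W
n=16: →10(L), so W
n=17: →11(L), so W
n=18: →15(W), 12(W) — all W, so L
n=19: →16(W), 13(W) — all W, so L
n=20: →17(W), 14(W) — all W, so L
n=21: →18(L), so W
n=22: →19(L), so W
n=23: →20(L), so W
n=24: →18(L), so W
n=25: →19(L), so W
n=26: →20(L), so W
n=27: →24(W), 21(W) — all W, so L
L entries with 1 ≤ n ≤ 27 (n=0 is outside the asked range and is not counted): n = 1, 2, 9, 10, 11, 18, 19, 20, 27; that makes 9.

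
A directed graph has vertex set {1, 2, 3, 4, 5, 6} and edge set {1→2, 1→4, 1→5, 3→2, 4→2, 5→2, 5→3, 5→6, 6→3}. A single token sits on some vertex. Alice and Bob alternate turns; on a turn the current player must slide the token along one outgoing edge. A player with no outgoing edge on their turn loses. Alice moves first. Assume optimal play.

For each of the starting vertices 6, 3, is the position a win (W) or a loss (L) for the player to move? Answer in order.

Build the W/L table. Terminal = L. A non-terminal position is W if it has a move to some L; otherwise it is L.
Every edge goes from a vertex to one that appears earlier in the order 2, 3, 6, 4, 5, 1, so processing vertices in that order labels each vertex after all of its successors.
2: no outgoing edge → L
3: →2(L), so W
6: →3(W) only, which is W, so L
4: →2(L), so W
5: →6(L), so W
1: →2(L), so W

6: L, 3: W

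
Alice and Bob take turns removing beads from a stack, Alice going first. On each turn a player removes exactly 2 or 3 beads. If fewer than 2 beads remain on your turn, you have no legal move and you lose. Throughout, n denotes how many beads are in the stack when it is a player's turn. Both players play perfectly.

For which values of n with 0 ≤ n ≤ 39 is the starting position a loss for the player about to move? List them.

0, 1, 5, 6, 10, 11, 15, 16, 20, 21, 25, 26, 30, 31, 35, 36

Build the W/L table. Terminal = L. A non-terminal position is W if it has a move to some L; otherwise it is L.
n=0: no move → L
n=1: no move → L
n=2: W (go to 0, an L position)
n=3: W (go to 1, an L position)
n=4: W (go to 1, an L position)
n=5: L (options 3(W), 2(W) are all W)
n=6: L (options 4(W), 3(W) are all W)
n=7: W (go to 5, an L position)
n=8: W (go to 6, an L position)
n=9: W (go to 6, an L position)
n=10: L (options 8(W), 7(W) are all W)
n=11: L (options 9(W), 8(W) are all W)
n=12: W (go to 10, an L position)
n=13: W (go to 11, an L position)
n=14: W (go to 11, an L position)
n=15: L (options 13(W), 12(W) are all W)
n=16: L (options 14(W), 13(W) are all W)
n=17: W (go to 15, an L position)
n=18: W (go to 16, an L position)
n=19: W (go to 16, an L position)
n=20: L (options 18(W), 17(W) are all W)
n=21: L (options 19(W), 18(W) are all W)
n=22: W (go to 20, an L position)
n=23: W (go to 21, an L position)
n=24: W (go to 21, an L position)
n=25: L (options 23(W), 22(W) are all W)
n=26: L (options 24(W), 23(W) are all W)
n=27: W (go to 25, an L position)
n=28: W (go to 26, an L position)
n=29: W (go to 26, an L position)
n=30: L (options 28(W), 27(W) are all W)
n=31: L (options 29(W), 28(W) are all W)
n=32: W (go to 30, an L position)
n=33: W (go to 31, an L position)
n=34: W (go to 31, an L position)
n=35: L (options 33(W), 32(W) are all W)
n=36: L (options 34(W), 33(W) are all W)
n=37: W (go to 35, an L position)
n=38: W (go to 36, an L position)
n=39: W (go to 36, an L position)
Reading off the rows marked L gives the requested list; there are 16 such values of n.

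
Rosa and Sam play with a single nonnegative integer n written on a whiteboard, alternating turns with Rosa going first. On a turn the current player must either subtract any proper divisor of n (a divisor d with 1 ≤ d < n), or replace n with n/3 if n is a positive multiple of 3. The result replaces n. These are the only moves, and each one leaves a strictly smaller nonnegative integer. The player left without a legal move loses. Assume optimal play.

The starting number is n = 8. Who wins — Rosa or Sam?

Rosa wins.

Build the W/L table. Terminal = L. A non-terminal position is W if it has a move to some L; otherwise it is L.
n=0: no move → L
n=1: no move → L
n=2: W (go to 1, an L position)
n=3: W (go to 1, an L position)
n=4: L (options 2(W), 3(W) are all W)
n=5: W (go to 4, an L position)
n=6: W (go to 4, an L position)
n=7: L (sole option 6(W) is W)
n=8: W (go to 4, an L position)
The starting position 8 is W: Rosa should move to 4, handing over an L position.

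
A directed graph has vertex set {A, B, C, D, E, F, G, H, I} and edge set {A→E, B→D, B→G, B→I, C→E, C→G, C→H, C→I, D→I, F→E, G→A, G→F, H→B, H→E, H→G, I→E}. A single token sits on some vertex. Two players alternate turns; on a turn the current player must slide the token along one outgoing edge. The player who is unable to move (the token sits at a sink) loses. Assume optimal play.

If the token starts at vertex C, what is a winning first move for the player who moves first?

Move to G.

Positions with no move are L. A position that does have a move is losing for the player to move precisely when every available move leads to a winning position for the opponent. Fill in the labels:
Every edge goes from a vertex to one that appears earlier in the order E, I, F, A, G, D, B, H, C, so processing vertices in that order labels each vertex after all of its successors.
E: no outgoing edge → L
I: →E(L), so W
F: →E(L), so W
A: →E(L), so W
G: →A(W), F(W) — all W, so L
D: →I(W) only, which is W, so L
B: →D(L), so W
H: →G(L), so W
C: →G(L), so W
From C, the L positions reachable in one move are: G, E. Any move reaching one of these is winning.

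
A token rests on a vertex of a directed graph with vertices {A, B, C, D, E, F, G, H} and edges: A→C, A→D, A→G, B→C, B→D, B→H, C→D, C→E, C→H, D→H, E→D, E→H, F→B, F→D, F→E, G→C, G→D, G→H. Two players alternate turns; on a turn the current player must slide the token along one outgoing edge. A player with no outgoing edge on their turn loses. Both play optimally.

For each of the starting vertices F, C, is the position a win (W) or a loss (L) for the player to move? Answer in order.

F: L, C: W

Classify positions by backward induction: terminal positions (no move available) are L. From any other position, the mover wins iff some move reaches an L.
Every edge goes from a vertex to one that appears earlier in the order H, D, E, C, G, B, F, A, so processing vertices in that order labels each vertex after all of its successors.
H: no outgoing edge → L
D: reaches L-position H → W
E: reaches L-position H → W
C: reaches L-position H → W
G: reaches L-position H → W
B: reaches L-position H → W
F: only reaches B(W), E(W), D(W), all W → L
A: only reaches G(W), C(W), D(W), all W → L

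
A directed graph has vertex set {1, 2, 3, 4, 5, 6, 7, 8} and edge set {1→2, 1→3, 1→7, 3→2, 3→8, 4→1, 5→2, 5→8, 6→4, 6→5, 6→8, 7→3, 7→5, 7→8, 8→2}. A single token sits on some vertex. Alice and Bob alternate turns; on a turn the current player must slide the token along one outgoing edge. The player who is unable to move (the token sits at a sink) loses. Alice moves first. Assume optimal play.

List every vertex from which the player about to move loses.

Build the W/L table. Terminal = L. A non-terminal position is W if it has a move to some L; otherwise it is L.
Every edge goes from a vertex to one that appears earlier in the order 2, 8, 3, 5, 7, 1, 4, 6, so processing vertices in that order labels each vertex after all of its successors.
2: no outgoing edge → L
8: reaches L-position 2 → W
3: reaches L-position 2 → W
5: reaches L-position 2 → W
7: only reaches 5(W), 3(W), 8(W), all W → L
1: reaches L-position 7 → W
4: only reaches 1(W), which is W → L
6: reaches L-position 4 → W
Reading off the rows marked L gives the requested list; there are 3 such vertices.

2, 4, 7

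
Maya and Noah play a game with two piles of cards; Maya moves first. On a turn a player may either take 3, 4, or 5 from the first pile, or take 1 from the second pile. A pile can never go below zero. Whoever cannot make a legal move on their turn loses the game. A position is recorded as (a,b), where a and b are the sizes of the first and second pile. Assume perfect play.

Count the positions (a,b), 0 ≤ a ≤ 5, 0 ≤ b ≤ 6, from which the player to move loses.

Classify positions by backward induction: terminal positions (no move available) are L. From any other position, the mover wins iff some move reaches an L.
Every move lowers a or b (never raises either), so fill the grid row by row in increasing a, and left to right within a row: each cell's successors are then already labelled.
      b=0  b=1  b=2  b=3  b=4  b=5  b=6
a=0:    L    W    L    W    L    W    L
a=1:    L    W    L    W    L    W    L
a=2:    L    W    L    W    L    W    L
a=3:    W    L    W    L    W    L    W
a=4:    W    L    W    L    W    L    W
a=5:    W    L    W    L    W    L    W
Cells with no legal move (terminal, hence L): (0,0), (1,0), (2,0).
The remaining L cells, each justified by listing all of its moves:
(0,2): →(0,1)(W) only, which is W, so L
(0,4): →(0,3)(W) only, which is W, so L
(0,6): →(0,5)(W) only, which is W, so L
(1,2): →(1,1)(W) only, which is W, so L
(1,4): →(1,3)(W) only, which is W, so L
(1,6): →(1,5)(W) only, which is W, so L
(2,2): →(2,1)(W) only, which is W, so L
(2,4): →(2,3)(W) only, which is W, so L
(2,6): →(2,5)(W) only, which is W, so L
(3,1): →(0,1)(W), (3,0)(W) — all W, so L
(3,3): →(0,3)(W), (3,2)(W) — all W, so L
(3,5): →(0,5)(W), (3,4)(W) — all W, so L
(4,1): →(1,1)(W), (0,1)(W), (4,0)(W) — all W, so L
(4,3): →(1,3)(W), (0,3)(W), (4,2)(W) — all W, so L
(4,5): →(1,5)(W), (0,5)(W), (4,4)(W) — all W, so L
(5,1): →(2,1)(W), (1,1)(W), (0,1)(W), (5,0)(W) — all W, so L
(5,3): →(2,3)(W), (1,3)(W), (0,3)(W), (5,2)(W) — all W, so L
(5,5): →(2,5)(W), (1,5)(W), (0,5)(W), (5,4)(W) — all W, so L
Every other cell has at least one move into one of the L cells above, so it is W.
L cells per row: a=0: 4, a=1: 4, a=2: 4, a=3: 3, a=4: 3, a=5: 3; total 21.

21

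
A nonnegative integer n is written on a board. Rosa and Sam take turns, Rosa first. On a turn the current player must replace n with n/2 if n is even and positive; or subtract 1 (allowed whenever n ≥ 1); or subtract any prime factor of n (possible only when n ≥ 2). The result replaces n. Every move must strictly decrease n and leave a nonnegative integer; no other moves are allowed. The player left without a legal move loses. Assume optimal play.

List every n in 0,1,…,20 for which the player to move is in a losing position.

Compute win/loss labels from the base case upward. A position with no move is L. Any other position is W if it can reach an L in one move, else L.
n=0: no move → L
n=1: can move to 0, which is L ⇒ W
n=2: can move to 0, which is L ⇒ W
n=3: can move to 0, which is L ⇒ W
n=4: moves to 2(W), 3(W); every one is W ⇒ L
n=5: can move to 0, which is L ⇒ W
n=6: can move to 4, which is L ⇒ W
n=7: can move to 0, which is L ⇒ W
n=8: can move to 4, which is L ⇒ W
n=9: moves to 6(W), 8(W); every one is W ⇒ L
n=10: can move to 9, which is L ⇒ W
n=11: can move to 0, which is L ⇒ W
n=12: can move to 9, which is L ⇒ W
n=13: can move to 0, which is L ⇒ W
n=14: moves to 7(W), 12(W), 13(W); every one is W ⇒ L
n=15: can move to 14, which is L ⇒ W
n=16: can move to 14, which is L ⇒ W
n=17: can move to 0, which is L ⇒ W
n=18: can move to 9, which is L ⇒ W
n=19: can move to 0, which is L ⇒ W
n=20: moves to 10(W), 15(W), 18(W), 19(W); every one is W ⇒ L
Reading off the rows marked L gives the requested list; there are 5 such values of n.

0, 4, 9, 14, 20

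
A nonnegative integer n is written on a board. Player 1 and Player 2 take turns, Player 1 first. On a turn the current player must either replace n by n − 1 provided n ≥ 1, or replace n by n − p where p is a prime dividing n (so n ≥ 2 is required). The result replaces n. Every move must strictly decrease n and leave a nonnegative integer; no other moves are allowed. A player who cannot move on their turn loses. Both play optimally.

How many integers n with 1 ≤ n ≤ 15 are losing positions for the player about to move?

Work bottom-up. With no move the player to move loses. Otherwise the position is W if at least one move leads to an L position for the opponent, and L if every move leads to a W.
n=0: no move → L
n=1: can move to 0, which is L ⇒ W
n=2: can move to 0, which is L ⇒ W
n=3: can move to 0, which is L ⇒ W
n=4: moves to 2(W), 3(W); every one is W ⇒ L
n=5: can move to 0, which is L ⇒ W
n=6: can move to 4, which is L ⇒ W
n=7: can move to 0, which is L ⇒ W
n=8: moves to 6(W), 7(W); every one is W ⇒ L
n=9: can move to 8, which is L ⇒ W
n=10: can move to 8, which is L ⇒ W
n=11: can move to 0, which is L ⇒ W
n=12: moves to 9(W), 10(W), 11(W); every one is W ⇒ L
n=13: can move to 0, which is L ⇒ W
n=14: can move to 12, which is L ⇒ W
n=15: can move to 12, which is L ⇒ W
L entries with 1 ≤ n ≤ 15 (n=0 is outside the asked range and is not counted): n = 4, 8, 12; that makes 3.

3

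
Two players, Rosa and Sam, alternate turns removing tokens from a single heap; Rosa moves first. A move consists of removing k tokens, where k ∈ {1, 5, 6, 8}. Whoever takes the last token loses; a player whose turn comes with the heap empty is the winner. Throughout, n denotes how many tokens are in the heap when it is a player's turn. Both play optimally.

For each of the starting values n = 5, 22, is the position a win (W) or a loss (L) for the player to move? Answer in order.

5: L, 22: W

Work bottom-up. With no move the player to move wins. Otherwise the position is W if at least one move leads to an L position for the opponent, and L if every move leads to a W.
n=0: no move; the opponent has just taken the last token and therefore loses → W
n=1: →0(W) only, which is W, so L
n=2: →1(L), so W
n=3: →2(W) only, which is W, so L
n=4: →3(L), so W
n=5: →4(W), 0(W) — all W, so L
n=6: →5(L), so W
n=7: →1(L), so W
n=8: →3(L), so W
n=9: →3(L), so W
n=10: →5(L), so W
n=11: →5(L), so W
n=12: →11(W), 7(W), 6(W), 4(W) — all W, so L
n=13: →12(L), so W
n=14: →13(W), 9(W), 8(W), 6(W) — all W, so L
n=15: →14(L), so W
n=16: →15(W), 11(W), 10(W), 8(W) — all W, so L
n=17: →16(L), so W
n=18: →12(L), so W
n=19: →14(L), so W
n=20: →14(L), so W
n=21: →16(L), so W
n=22: →16(L), so W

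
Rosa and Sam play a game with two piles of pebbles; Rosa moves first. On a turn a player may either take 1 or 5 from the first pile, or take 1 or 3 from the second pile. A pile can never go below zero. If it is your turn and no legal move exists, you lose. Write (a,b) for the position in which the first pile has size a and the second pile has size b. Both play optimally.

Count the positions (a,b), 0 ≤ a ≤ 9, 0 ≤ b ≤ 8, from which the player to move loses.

Positions with no move are L. A position that does have a move is losing for the player to move precisely when every available move leads to a winning position for the opponent. Fill in the labels:
Every move lowers a or b (never raises either), so fill the grid row by row in increasing a, and left to right within a row: each cell's successors are then already labelled.
      b=0  b=1  b=2  b=3  b=4  b=5  b=6  b=7  b=8
a=0:    L    W    L    W    L    W    L    W    L
a=1:    W    L    W    L    W    L    W    L    W
a=2:    L    W    L    W    L    W    L    W    L
a=3:    W    L    W    L    W    L    W    L    W
a=4:    L    W    L    W    L    W    L    W    L
a=5:    W    L    W    L    W    L    W    L    W
a=6:    L    W    L    W    L    W    L    W    L
a=7:    W    L    W    L    W    L    W    L    W
a=8:    L    W    L    W    L    W    L    W    L
a=9:    W    L    W    L    W    L    W    L    W
Cells with no legal move (terminal, hence L): (0,0).
The remaining L cells, each justified by listing all of its moves:
(0,2): L (sole option (0,1)(W) is W)
(0,4): L (options (0,3)(W), (0,1)(W) are all W)
(0,6): L (options (0,5)(W), (0,3)(W) are all W)
(0,8): L (options (0,7)(W), (0,5)(W) are all W)
(1,1): L (options (0,1)(W), (1,0)(W) are all W)
(1,3): L (options (0,3)(W), (1,2)(W), (1,0)(W) are all W)
(1,5): L (options (0,5)(W), (1,4)(W), (1,2)(W) are all W)
(1,7): L (options (0,7)(W), (1,6)(W), (1,4)(W) are all W)
(2,0): L (sole option (1,0)(W) is W)
(2,2): L (options (1,2)(W), (2,1)(W) are all W)
(2,4): L (options (1,4)(W), (2,3)(W), (2,1)(W) are all W)
(2,6): L (options (1,6)(W), (2,5)(W), (2,3)(W) are all W)
(2,8): L (options (1,8)(W), (2,7)(W), (2,5)(W) are all W)
(3,1): L (options (2,1)(W), (3,0)(W) are all W)
(3,3): L (options (2,3)(W), (3,2)(W), (3,0)(W) are all W)
(3,5): L (options (2,5)(W), (3,4)(W), (3,2)(W) are all W)
(3,7): L (options (2,7)(W), (3,6)(W), (3,4)(W) are all W)
(4,0): L (sole option (3,0)(W) is W)
(4,2): L (options (3,2)(W), (4,1)(W) are all W)
(4,4): L (options (3,4)(W), (4,3)(W), (4,1)(W) are all W)
(4,6): L (options (3,6)(W), (4,5)(W), (4,3)(W) are all W)
(4,8): L (options (3,8)(W), (4,7)(W), (4,5)(W) are all W)
(5,1): L (options (4,1)(W), (0,1)(W), (5,0)(W) are all W)
(5,3): L (options (4,3)(W), (0,3)(W), (5,2)(W), (5,0)(W) are all W)
(5,5): L (options (4,5)(W), (0,5)(W), (5,4)(W), (5,2)(W) are all W)
(5,7): L (options (4,7)(W), (0,7)(W), (5,6)(W), (5,4)(W) are all W)
(6,0): L (options (5,0)(W), (1,0)(W) are all W)
(6,2): L (options (5,2)(W), (1,2)(W), (6,1)(W) are all W)
(6,4): L (options (5,4)(W), (1,4)(W), (6,3)(W), (6,1)(W) are all W)
(6,6): L (options (5,6)(W), (1,6)(W), (6,5)(W), (6,3)(W) are all W)
(6,8): L (options (5,8)(W), (1,8)(W), (6,7)(W), (6,5)(W) are all W)
(7,1): L (options (6,1)(W), (2,1)(W), (7,0)(W) are all W)
(7,3): L (options (6,3)(W), (2,3)(W), (7,2)(W), (7,0)(W) are all W)
(7,5): L (options (6,5)(W), (2,5)(W), (7,4)(W), (7,2)(W) are all W)
(7,7): L (options (6,7)(W), (2,7)(W), (7,6)(W), (7,4)(W) are all W)
(8,0): L (options (7,0)(W), (3,0)(W) are all W)
(8,2): L (options (7,2)(W), (3,2)(W), (8,1)(W) are all W)
(8,4): L (options (7,4)(W), (3,4)(W), (8,3)(W), (8,1)(W) are all W)
(8,6): L (options (7,6)(W), (3,6)(W), (8,5)(W), (8,3)(W) are all W)
(8,8): L (options (7,8)(W), (3,8)(W), (8,7)(W), (8,5)(W) are all W)
(9,1): L (options (8,1)(W), (4,1)(W), (9,0)(W) are all W)
(9,3): L (options (8,3)(W), (4,3)(W), (9,2)(W), (9,0)(W) are all W)
(9,5): L (options (8,5)(W), (4,5)(W), (9,4)(W), (9,2)(W) are all W)
(9,7): L (options (8,7)(W), (4,7)(W), (9,6)(W), (9,4)(W) are all W)
Every other cell has at least one move into one of the L cells above, so it is W.
L cells per row: a=0: 5, a=1: 4, a=2: 5, a=3: 4, a=4: 5, a=5: 4, a=6: 5, a=7: 4, a=8: 5, a=9: 4; total 45.

45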